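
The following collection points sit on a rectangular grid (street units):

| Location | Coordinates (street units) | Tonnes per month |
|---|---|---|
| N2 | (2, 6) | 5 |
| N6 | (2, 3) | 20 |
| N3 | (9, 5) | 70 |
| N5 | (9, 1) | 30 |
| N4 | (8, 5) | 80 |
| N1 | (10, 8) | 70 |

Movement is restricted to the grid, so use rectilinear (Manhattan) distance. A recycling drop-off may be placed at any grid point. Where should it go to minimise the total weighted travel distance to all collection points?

Manhattan distance separates: Σwᵢ(|x−xᵢ|+|y−yᵢ|) = Σwᵢ|x−xᵢ| + Σwᵢ|y−yᵢ|, so x and y are optimised independently as 1-D weighted medians.
Total weight W = 275; half = 137.5.
x-coordinate, sorted with cumulative weight:
  x=2 (N2, w=5) cum 5
  x=2 (N6, w=20) cum 25
  x=8 (N4, w=80) cum 105
  x=9 (N3, w=70) cum 175  ← median
  x=9 (N5, w=30) cum 205
  x=10 (N1, w=70) cum 275
⇒ x* = 9
y-coordinate, sorted with cumulative weight:
  y=1 (N5, w=30) cum 30
  y=3 (N6, w=20) cum 50
  y=5 (N3, w=70) cum 120
  y=5 (N4, w=80) cum 200  ← median
  y=6 (N2, w=5) cum 205
  y=8 (N1, w=70) cum 275
⇒ y* = 5

(9, 5)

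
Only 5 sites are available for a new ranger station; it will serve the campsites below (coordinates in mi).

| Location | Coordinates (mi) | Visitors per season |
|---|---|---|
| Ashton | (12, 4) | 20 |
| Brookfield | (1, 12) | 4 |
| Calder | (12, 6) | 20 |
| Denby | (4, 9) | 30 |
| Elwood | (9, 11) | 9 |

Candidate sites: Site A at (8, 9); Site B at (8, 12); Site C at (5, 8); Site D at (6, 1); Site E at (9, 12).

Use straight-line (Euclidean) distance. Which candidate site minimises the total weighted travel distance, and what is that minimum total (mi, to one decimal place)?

Site A, total 398.7 mi

Total weighted distance at each candidate:
  Site A (8, 9): total = 398.7
  Site B (8, 12): total = 513.8
  Site C (5, 8): total = 416.9
  Site D (6, 1): total = 680.1
  Site E (9, 12): total = 521.0
Minimum is at Site A with total 398.7 mi.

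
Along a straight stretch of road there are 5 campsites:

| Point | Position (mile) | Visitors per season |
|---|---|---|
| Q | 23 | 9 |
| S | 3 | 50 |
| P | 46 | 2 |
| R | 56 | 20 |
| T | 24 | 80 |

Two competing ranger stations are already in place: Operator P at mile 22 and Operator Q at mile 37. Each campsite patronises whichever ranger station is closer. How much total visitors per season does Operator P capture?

The indifferent point is the midpoint (22+37)/2 = 29.5; campsites left of it (closer to Operator P at 22) go to Operator P, those right go to Operator Q.
  S at 3 (w=50) → Operator P
  Q at 23 (w=9) → Operator P
  T at 24 (w=80) → Operator P
  P at 46 (w=2) → Operator Q
  R at 56 (w=20) → Operator Q
Operator P captures 139; Operator Q captures 22.

139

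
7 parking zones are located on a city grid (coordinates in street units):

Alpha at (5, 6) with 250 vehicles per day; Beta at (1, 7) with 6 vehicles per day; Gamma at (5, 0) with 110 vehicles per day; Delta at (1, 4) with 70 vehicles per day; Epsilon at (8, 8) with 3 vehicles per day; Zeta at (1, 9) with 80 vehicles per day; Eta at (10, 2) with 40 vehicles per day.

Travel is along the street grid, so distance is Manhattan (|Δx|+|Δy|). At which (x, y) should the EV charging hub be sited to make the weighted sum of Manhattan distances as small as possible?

(5, 6)

Manhattan distance separates: Σwᵢ(|x−xᵢ|+|y−yᵢ|) = Σwᵢ|x−xᵢ| + Σwᵢ|y−yᵢ|, so x and y are optimised independently as 1-D weighted medians.
Total weight W = 559; half = 279.5.
x-coordinate, sorted with cumulative weight:
  x=1 (Beta, w=6) cum 6
  x=1 (Delta, w=70) cum 76
  x=1 (Zeta, w=80) cum 156
  x=5 (Alpha, w=250) cum 406  ← median
  x=5 (Gamma, w=110) cum 516
  x=8 (Epsilon, w=3) cum 519
  x=10 (Eta, w=40) cum 559
⇒ x* = 5
y-coordinate, sorted with cumulative weight:
  y=0 (Gamma, w=110) cum 110
  y=2 (Eta, w=40) cum 150
  y=4 (Delta, w=70) cum 220
  y=6 (Alpha, w=250) cum 470  ← median
  y=7 (Beta, w=6) cum 476
  y=8 (Epsilon, w=3) cum 479
  y=9 (Zeta, w=80) cum 559
⇒ y* = 6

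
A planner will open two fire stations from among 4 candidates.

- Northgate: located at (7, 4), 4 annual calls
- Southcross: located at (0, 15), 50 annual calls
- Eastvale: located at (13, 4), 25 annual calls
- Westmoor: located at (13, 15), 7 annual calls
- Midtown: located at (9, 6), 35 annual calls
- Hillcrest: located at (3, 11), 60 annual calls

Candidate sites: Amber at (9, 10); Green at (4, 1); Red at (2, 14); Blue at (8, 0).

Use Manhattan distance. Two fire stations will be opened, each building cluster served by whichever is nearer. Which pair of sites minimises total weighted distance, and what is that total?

{Amber, Red}, total 875

Evaluate every pair (each demand assigned to the nearer of the two):
  {Amber, Red}: total = 875
  {Red, Blue}: total = 964
  {Green, Red}: total = 1148
  {Amber, Blue}: total = 1568
  {Amber, Green}: total = 1597
  {Green, Blue}: total = 2190
Best pair: {Amber, Red} with total 875.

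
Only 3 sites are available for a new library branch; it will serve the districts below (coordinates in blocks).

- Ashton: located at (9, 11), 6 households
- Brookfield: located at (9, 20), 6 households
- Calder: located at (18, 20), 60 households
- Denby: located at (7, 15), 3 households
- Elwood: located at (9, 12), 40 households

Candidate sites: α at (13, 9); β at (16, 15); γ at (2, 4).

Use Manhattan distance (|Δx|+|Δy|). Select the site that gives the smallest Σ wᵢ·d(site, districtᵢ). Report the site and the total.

Total weighted distance at each candidate:
  α (13, 9): total = 1402
  β (16, 15): total = 985
  γ (2, 4): total = 2790
Minimum is at β with total 985 blocks.

β, total 985 blocks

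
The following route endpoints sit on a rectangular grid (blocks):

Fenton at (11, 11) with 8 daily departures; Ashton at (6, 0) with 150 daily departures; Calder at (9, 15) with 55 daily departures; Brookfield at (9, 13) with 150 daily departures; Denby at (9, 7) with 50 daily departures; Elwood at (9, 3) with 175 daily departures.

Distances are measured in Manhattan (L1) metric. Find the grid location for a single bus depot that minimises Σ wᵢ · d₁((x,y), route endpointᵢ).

(9, 3)

Manhattan distance separates: Σwᵢ(|x−xᵢ|+|y−yᵢ|) = Σwᵢ|x−xᵢ| + Σwᵢ|y−yᵢ|, so x and y are optimised independently as 1-D weighted medians.
Total weight W = 588; half = 294.
x-coordinate, sorted with cumulative weight:
  x=6 (Ashton, w=150) cum 150
  x=9 (Calder, w=55) cum 205
  x=9 (Brookfield, w=150) cum 355  ← median
  x=9 (Denby, w=50) cum 405
  x=9 (Elwood, w=175) cum 580
  x=11 (Fenton, w=8) cum 588
⇒ x* = 9
y-coordinate, sorted with cumulative weight:
  y=0 (Ashton, w=150) cum 150
  y=3 (Elwood, w=175) cum 325  ← median
  y=7 (Denby, w=50) cum 375
  y=11 (Fenton, w=8) cum 383
  y=13 (Brookfield, w=150) cum 533
  y=15 (Calder, w=55) cum 588
⇒ y* = 3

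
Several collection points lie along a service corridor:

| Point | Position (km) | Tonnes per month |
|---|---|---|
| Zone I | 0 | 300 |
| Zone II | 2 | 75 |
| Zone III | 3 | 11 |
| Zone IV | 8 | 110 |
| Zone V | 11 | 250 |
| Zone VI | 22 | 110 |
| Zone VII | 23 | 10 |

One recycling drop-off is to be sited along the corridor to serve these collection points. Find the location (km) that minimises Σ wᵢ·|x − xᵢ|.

For a sum of weighted absolute distances on a line, the optimum is the weighted median (not the mean). Total weight W = 866; half-weight = 433.
Sort by position and accumulate weight:
  km 0 (Zone I, w=300) → cum 300
  km 2 (Zone II, w=75) → cum 375
  km 3 (Zone III, w=11) → cum 386
  km 8 (Zone IV, w=110) → cum 496  ≥ 433 → median here
  km 11 (Zone V, w=250) → cum 746
  km 22 (Zone VI, w=110) → cum 856
  km 23 (Zone VII, w=10) → cum 866
Optimal location: km 8.

x = 8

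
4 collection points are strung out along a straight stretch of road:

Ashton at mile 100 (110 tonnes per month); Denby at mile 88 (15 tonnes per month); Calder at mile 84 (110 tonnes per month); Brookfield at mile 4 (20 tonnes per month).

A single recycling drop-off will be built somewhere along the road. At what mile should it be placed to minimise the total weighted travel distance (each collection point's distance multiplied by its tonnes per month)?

x = 84

For a sum of weighted absolute distances on a line, the optimum is the weighted median (not the mean). Total weight W = 255; half-weight = 127.5.
Sort by position and accumulate weight:
  mile 4 (Brookfield, w=20) → cum 20
  mile 84 (Calder, w=110) → cum 130  ≥ 127.5 → median here
  mile 88 (Denby, w=15) → cum 145
  mile 100 (Ashton, w=110) → cum 255
Optimal location: mile 84.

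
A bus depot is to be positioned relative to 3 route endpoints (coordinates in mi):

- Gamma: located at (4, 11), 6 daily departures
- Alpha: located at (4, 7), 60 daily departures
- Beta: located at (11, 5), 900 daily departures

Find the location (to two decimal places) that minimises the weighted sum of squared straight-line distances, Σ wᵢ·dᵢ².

(10.52, 5.16)

The minimiser of Σwᵢ‖p−pᵢ‖² is the weighted centroid p* = (Σwᵢpᵢ)/(Σwᵢ).
Σwᵢ = 966.
Σwᵢxᵢ = 6·4 + 60·4 + 900·11 = 10164.
Σwᵢyᵢ = 6·11 + 60·7 + 900·5 = 4986.
x* = 10164/966 = 10.52, y* = 4986/966 = 5.16.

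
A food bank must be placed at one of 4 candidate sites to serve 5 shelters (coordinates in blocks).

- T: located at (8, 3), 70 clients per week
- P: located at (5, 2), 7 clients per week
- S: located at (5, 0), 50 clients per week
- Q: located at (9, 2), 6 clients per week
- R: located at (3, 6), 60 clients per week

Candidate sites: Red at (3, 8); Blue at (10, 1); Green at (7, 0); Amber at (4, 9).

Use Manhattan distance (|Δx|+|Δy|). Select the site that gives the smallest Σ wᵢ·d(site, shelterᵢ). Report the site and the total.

Total weighted distance at each candidate:
  Red (3, 8): total = 1448
  Blue (10, 1): total = 1354
  Green (7, 0): total = 1032
  Amber (4, 9): total = 1568
Minimum is at Green with total 1032 blocks.

Green, total 1032 blocks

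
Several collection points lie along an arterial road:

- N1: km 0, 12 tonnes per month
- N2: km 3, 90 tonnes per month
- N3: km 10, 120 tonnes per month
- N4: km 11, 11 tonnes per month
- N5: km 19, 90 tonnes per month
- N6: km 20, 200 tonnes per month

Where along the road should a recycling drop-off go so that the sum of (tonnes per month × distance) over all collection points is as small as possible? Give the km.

For a sum of weighted absolute distances on a line, the optimum is the weighted median (not the mean). Total weight W = 523; half-weight = 261.5.
Sort by position and accumulate weight:
  km 0 (N1, w=12) → cum 12
  km 3 (N2, w=90) → cum 102
  km 10 (N3, w=120) → cum 222
  km 11 (N4, w=11) → cum 233
  km 19 (N5, w=90) → cum 323  ≥ 261.5 → median here
  km 20 (N6, w=200) → cum 523
Optimal location: km 19.

x = 19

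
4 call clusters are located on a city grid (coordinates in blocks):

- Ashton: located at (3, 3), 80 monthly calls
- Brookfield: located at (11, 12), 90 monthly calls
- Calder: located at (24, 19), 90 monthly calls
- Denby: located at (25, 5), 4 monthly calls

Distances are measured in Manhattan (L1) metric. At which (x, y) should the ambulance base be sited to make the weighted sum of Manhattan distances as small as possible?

(11, 12)

Manhattan distance separates: Σwᵢ(|x−xᵢ|+|y−yᵢ|) = Σwᵢ|x−xᵢ| + Σwᵢ|y−yᵢ|, so x and y are optimised independently as 1-D weighted medians.
Total weight W = 264; half = 132.
x-coordinate, sorted with cumulative weight:
  x=3 (Ashton, w=80) cum 80
  x=11 (Brookfield, w=90) cum 170  ← median
  x=24 (Calder, w=90) cum 260
  x=25 (Denby, w=4) cum 264
⇒ x* = 11
y-coordinate, sorted with cumulative weight:
  y=3 (Ashton, w=80) cum 80
  y=5 (Denby, w=4) cum 84
  y=12 (Brookfield, w=90) cum 174  ← median
  y=19 (Calder, w=90) cum 264
⇒ y* = 12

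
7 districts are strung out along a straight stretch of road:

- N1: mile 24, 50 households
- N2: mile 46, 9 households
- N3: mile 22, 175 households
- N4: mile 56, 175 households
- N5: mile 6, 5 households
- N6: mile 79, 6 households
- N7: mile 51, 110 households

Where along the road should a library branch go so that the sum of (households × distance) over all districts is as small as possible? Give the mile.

x = 51

For a sum of weighted absolute distances on a line, the optimum is the weighted median (not the mean). Total weight W = 530; half-weight = 265.
Sort by position and accumulate weight:
  mile 6 (N5, w=5) → cum 5
  mile 22 (N3, w=175) → cum 180
  mile 24 (N1, w=50) → cum 230
  mile 46 (N2, w=9) → cum 239
  mile 51 (N7, w=110) → cum 349  ≥ 265 → median here
  mile 56 (N4, w=175) → cum 524
  mile 79 (N6, w=6) → cum 530
Optimal location: mile 51.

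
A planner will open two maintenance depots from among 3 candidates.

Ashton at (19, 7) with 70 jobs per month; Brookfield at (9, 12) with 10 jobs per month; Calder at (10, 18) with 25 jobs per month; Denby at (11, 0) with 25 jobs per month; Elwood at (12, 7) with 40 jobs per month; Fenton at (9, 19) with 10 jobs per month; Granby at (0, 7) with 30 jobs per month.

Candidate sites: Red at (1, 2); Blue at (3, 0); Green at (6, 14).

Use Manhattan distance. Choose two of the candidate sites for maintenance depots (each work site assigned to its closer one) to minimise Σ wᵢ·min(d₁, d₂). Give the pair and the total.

Evaluate every pair (each demand assigned to the nearer of the two):
  {Red, Green}: total = 2730
  {Blue, Green}: total = 2750
  {Red, Blue}: total = 3685
Best pair: {Red, Green} with total 2730.

{Red, Green}, total 2730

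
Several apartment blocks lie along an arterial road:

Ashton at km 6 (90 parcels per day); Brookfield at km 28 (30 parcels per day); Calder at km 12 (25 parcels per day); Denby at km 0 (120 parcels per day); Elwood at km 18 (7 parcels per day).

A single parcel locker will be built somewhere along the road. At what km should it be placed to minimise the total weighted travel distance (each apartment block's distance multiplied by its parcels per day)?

For a sum of weighted absolute distances on a line, the optimum is the weighted median (not the mean). Total weight W = 272; half-weight = 136.
Sort by position and accumulate weight:
  km 0 (Denby, w=120) → cum 120
  km 6 (Ashton, w=90) → cum 210  ≥ 136 → median here
  km 12 (Calder, w=25) → cum 235
  km 18 (Elwood, w=7) → cum 242
  km 28 (Brookfield, w=30) → cum 272
Optimal location: km 6.

x = 6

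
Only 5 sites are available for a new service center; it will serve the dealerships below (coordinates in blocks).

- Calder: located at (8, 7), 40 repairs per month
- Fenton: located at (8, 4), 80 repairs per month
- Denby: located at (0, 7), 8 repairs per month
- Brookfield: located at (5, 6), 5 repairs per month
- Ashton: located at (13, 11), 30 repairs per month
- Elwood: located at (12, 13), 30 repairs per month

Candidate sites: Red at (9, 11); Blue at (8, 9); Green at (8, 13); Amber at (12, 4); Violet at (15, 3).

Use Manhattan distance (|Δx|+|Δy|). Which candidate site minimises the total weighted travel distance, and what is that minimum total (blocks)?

Total weighted distance at each candidate:
  Red (9, 11): total = 1259
  Blue (8, 9): total = 1040
  Green (8, 13): total = 1452
  Amber (12, 4): total = 1275
  Violet (15, 3): total = 1987
Minimum is at Blue with total 1040 blocks.

Blue, total 1040 blocks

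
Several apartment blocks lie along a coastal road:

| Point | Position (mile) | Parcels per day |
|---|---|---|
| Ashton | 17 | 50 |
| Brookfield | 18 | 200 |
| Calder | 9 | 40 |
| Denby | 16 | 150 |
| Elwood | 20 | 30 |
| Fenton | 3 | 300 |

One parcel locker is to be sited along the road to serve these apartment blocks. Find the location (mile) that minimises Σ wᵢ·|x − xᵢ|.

For a sum of weighted absolute distances on a line, the optimum is the weighted median (not the mean). Total weight W = 770; half-weight = 385.
Sort by position and accumulate weight:
  mile 3 (Fenton, w=300) → cum 300
  mile 9 (Calder, w=40) → cum 340
  mile 16 (Denby, w=150) → cum 490  ≥ 385 → median here
  mile 17 (Ashton, w=50) → cum 540
  mile 18 (Brookfield, w=200) → cum 740
  mile 20 (Elwood, w=30) → cum 770
Optimal location: mile 16.

x = 16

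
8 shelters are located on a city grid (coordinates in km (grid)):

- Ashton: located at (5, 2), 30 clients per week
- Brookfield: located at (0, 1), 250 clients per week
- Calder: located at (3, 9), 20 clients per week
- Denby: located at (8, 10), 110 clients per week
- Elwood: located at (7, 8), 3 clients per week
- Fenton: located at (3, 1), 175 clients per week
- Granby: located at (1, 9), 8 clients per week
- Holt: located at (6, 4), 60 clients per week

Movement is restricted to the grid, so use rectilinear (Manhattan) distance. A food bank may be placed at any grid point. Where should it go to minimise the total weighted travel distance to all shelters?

(3, 1)

Manhattan distance separates: Σwᵢ(|x−xᵢ|+|y−yᵢ|) = Σwᵢ|x−xᵢ| + Σwᵢ|y−yᵢ|, so x and y are optimised independently as 1-D weighted medians.
Total weight W = 656; half = 328.
x-coordinate, sorted with cumulative weight:
  x=0 (Brookfield, w=250) cum 250
  x=1 (Granby, w=8) cum 258
  x=3 (Calder, w=20) cum 278
  x=3 (Fenton, w=175) cum 453  ← median
  x=5 (Ashton, w=30) cum 483
  x=6 (Holt, w=60) cum 543
  x=7 (Elwood, w=3) cum 546
  x=8 (Denby, w=110) cum 656
⇒ x* = 3
y-coordinate, sorted with cumulative weight:
  y=1 (Brookfield, w=250) cum 250
  y=1 (Fenton, w=175) cum 425  ← median
  y=2 (Ashton, w=30) cum 455
  y=4 (Holt, w=60) cum 515
  y=8 (Elwood, w=3) cum 518
  y=9 (Calder, w=20) cum 538
  y=9 (Granby, w=8) cum 546
  y=10 (Denby, w=110) cum 656
⇒ y* = 1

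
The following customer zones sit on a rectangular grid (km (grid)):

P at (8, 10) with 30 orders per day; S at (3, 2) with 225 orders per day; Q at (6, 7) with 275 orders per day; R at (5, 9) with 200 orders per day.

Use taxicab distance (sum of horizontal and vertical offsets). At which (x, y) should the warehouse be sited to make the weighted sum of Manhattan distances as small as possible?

Manhattan distance separates: Σwᵢ(|x−xᵢ|+|y−yᵢ|) = Σwᵢ|x−xᵢ| + Σwᵢ|y−yᵢ|, so x and y are optimised independently as 1-D weighted medians.
Total weight W = 730; half = 365.
x-coordinate, sorted with cumulative weight:
  x=3 (S, w=225) cum 225
  x=5 (R, w=200) cum 425  ← median
  x=6 (Q, w=275) cum 700
  x=8 (P, w=30) cum 730
⇒ x* = 5
y-coordinate, sorted with cumulative weight:
  y=2 (S, w=225) cum 225
  y=7 (Q, w=275) cum 500  ← median
  y=9 (R, w=200) cum 700
  y=10 (P, w=30) cum 730
⇒ y* = 7

(5, 7)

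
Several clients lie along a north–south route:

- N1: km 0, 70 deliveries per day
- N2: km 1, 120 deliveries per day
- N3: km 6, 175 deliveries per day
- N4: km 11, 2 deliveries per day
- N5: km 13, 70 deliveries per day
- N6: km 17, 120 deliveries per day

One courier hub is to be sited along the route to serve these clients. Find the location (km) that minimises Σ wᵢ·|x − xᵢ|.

For a sum of weighted absolute distances on a line, the optimum is the weighted median (not the mean). Total weight W = 557; half-weight = 278.5.
Sort by position and accumulate weight:
  km 0 (N1, w=70) → cum 70
  km 1 (N2, w=120) → cum 190
  km 6 (N3, w=175) → cum 365  ≥ 278.5 → median here
  km 11 (N4, w=2) → cum 367
  km 13 (N5, w=70) → cum 437
  km 17 (N6, w=120) → cum 557
Optimal location: km 6.

x = 6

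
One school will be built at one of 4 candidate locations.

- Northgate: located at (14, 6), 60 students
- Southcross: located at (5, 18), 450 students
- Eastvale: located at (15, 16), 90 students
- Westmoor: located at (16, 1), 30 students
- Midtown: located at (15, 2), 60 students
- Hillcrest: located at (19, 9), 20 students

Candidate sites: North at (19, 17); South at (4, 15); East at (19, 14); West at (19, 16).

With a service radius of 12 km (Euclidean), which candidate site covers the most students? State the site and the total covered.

South, covering 540

Coverage radius r = 12 km; a point is covered iff (Δx)²+(Δy)² ≤ 12² = 144.
  North (19, 17): covers {Eastvale, Hillcrest} → 110
  South (4, 15): covers {Southcross, Eastvale} → 540
  East (19, 14): covers {Northgate, Eastvale, Hillcrest} → 170
  West (19, 16): covers {Northgate, Eastvale, Hillcrest} → 170
Maximum coverage at South: 540 students.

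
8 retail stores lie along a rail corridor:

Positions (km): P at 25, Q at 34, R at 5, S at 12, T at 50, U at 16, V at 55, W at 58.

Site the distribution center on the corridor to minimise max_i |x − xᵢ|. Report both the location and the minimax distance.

location 31.5, max distance 26.5

The 1-center on a line is the midpoint of the two extreme points: leftmost at 5, rightmost at 58.
Optimal location = (5 + 58)/2 = 31.5; maximum distance = (58 − 5)/2 = 26.5.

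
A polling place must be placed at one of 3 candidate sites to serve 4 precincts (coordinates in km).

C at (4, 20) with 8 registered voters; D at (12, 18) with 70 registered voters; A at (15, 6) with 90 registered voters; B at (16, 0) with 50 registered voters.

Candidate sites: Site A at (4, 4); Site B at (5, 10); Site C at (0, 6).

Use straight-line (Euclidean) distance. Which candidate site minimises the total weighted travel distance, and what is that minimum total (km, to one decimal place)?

Total weighted distance at each candidate:
  Site A (4, 4): total = 2895.4
  Site B (5, 10): total = 2537.1
  Site C (0, 6): total = 3508.8
Minimum is at Site B with total 2537.1 km.

Site B, total 2537.1 km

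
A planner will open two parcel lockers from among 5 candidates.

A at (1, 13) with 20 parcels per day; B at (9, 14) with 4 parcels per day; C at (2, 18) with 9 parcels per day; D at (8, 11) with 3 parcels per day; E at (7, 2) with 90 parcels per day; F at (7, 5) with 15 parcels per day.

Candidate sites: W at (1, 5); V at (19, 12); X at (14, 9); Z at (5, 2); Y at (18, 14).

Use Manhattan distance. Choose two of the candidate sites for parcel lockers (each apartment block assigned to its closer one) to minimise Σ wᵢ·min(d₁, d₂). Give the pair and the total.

Evaluate every pair (each demand assigned to the nearer of the two):
  {W, Z}: total = 641
  {X, Z}: total = 790
  {Z, Y}: total = 798
  {V, Z}: total = 810
  {W, X}: total = 1250
  {W, Y}: total = 1261
  {W, V}: total = 1270
  {X, Y}: total = 2005
  {V, X}: total = 2018
  {V, Y}: total = 2877
Best pair: {W, Z} with total 641.

{W, Z}, total 641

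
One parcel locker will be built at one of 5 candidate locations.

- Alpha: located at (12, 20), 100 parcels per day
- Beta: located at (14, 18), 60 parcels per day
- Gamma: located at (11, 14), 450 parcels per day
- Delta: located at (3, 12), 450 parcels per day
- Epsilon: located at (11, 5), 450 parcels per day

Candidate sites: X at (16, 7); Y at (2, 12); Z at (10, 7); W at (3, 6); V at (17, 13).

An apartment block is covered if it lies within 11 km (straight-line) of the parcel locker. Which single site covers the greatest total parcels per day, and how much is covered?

Coverage radius r = 11 km; a point is covered iff (Δx)²+(Δy)² ≤ 11² = 121.
  X (16, 7): covers {Gamma, Epsilon} → 900
  Y (2, 12): covers {Gamma, Delta} → 900
  Z (10, 7): covers {Gamma, Delta, Epsilon} → 1350
  W (3, 6): covers {Delta, Epsilon} → 900
  V (17, 13): covers {Alpha, Beta, Gamma, Epsilon} → 1060
Maximum coverage at Z: 1350 parcels per day.

Z, covering 1350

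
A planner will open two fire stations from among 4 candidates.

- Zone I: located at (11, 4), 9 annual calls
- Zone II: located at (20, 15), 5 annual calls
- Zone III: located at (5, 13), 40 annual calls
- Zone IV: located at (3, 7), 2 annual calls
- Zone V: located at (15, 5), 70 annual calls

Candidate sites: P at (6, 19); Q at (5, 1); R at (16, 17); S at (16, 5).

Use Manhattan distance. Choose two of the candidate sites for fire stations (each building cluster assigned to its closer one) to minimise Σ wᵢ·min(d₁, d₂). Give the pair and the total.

Evaluate every pair (each demand assigned to the nearer of the two):
  {P, S}: total = 504
  {Q, S}: total = 690
  {R, S}: total = 784
  {P, R}: total = 1412
  {P, Q}: total = 1447
  {Q, R}: total = 1517
Best pair: {P, S} with total 504.

{P, S}, total 504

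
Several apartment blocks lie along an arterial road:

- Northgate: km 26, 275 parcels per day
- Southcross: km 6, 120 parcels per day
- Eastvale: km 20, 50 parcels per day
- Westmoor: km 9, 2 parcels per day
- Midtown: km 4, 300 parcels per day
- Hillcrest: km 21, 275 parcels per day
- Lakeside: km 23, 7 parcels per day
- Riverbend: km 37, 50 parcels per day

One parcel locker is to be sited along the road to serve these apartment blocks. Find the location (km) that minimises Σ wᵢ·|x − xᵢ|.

For a sum of weighted absolute distances on a line, the optimum is the weighted median (not the mean). Total weight W = 1079; half-weight = 539.5.
Sort by position and accumulate weight:
  km 4 (Midtown, w=300) → cum 300
  km 6 (Southcross, w=120) → cum 420
  km 9 (Westmoor, w=2) → cum 422
  km 20 (Eastvale, w=50) → cum 472
  km 21 (Hillcrest, w=275) → cum 747  ≥ 539.5 → median here
  km 23 (Lakeside, w=7) → cum 754
  km 26 (Northgate, w=275) → cum 1029
  km 37 (Riverbend, w=50) → cum 1079
Optimal location: km 21.

x = 21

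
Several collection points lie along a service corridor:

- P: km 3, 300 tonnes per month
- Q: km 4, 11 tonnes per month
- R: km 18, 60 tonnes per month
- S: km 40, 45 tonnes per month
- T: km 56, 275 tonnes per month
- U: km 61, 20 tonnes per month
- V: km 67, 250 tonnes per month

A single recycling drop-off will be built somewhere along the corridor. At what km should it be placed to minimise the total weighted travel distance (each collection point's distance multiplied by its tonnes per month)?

x = 56

For a sum of weighted absolute distances on a line, the optimum is the weighted median (not the mean). Total weight W = 961; half-weight = 480.5.
Sort by position and accumulate weight:
  km 3 (P, w=300) → cum 300
  km 4 (Q, w=11) → cum 311
  km 18 (R, w=60) → cum 371
  km 40 (S, w=45) → cum 416
  km 56 (T, w=275) → cum 691  ≥ 480.5 → median here
  km 61 (U, w=20) → cum 711
  km 67 (V, w=250) → cum 961
Optimal location: km 56.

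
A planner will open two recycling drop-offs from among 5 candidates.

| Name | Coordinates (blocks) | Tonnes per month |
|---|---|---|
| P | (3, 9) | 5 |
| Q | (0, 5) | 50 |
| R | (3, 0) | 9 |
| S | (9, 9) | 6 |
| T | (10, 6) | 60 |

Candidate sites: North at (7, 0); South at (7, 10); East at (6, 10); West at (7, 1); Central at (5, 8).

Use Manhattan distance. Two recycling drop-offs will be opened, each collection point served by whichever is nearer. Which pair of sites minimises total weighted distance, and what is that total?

{North, Central}, total 901

Evaluate every pair (each demand assigned to the nearer of the two):
  {North, Central}: total = 901
  {West, Central}: total = 910
  {South, Central}: total = 943
  {East, Central}: total = 949
  {South, West}: total = 1058
  {North, South}: total = 1099
  {North, East}: total = 1110
  {East, West}: total = 1119
  {South, East}: total = 1125
  {North, West}: total = 1186
Best pair: {North, Central} with total 901.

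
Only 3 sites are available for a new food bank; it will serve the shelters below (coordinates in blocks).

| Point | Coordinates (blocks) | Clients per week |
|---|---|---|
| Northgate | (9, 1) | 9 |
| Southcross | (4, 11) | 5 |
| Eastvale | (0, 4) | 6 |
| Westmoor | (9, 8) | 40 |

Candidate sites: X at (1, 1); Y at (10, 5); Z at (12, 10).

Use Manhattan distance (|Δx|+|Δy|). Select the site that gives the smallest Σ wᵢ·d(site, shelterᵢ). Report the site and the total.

Y, total 331 blocks

Total weighted distance at each candidate:
  X (1, 1): total = 761
  Y (10, 5): total = 331
  Z (12, 10): total = 461
Minimum is at Y with total 331 blocks.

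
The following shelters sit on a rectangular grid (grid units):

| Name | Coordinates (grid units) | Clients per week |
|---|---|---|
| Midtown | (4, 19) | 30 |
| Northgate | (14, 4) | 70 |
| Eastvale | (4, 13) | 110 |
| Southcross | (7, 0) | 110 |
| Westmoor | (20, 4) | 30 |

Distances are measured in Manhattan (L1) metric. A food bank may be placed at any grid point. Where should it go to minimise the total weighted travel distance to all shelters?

(7, 4)

Manhattan distance separates: Σwᵢ(|x−xᵢ|+|y−yᵢ|) = Σwᵢ|x−xᵢ| + Σwᵢ|y−yᵢ|, so x and y are optimised independently as 1-D weighted medians.
Total weight W = 350; half = 175.
x-coordinate, sorted with cumulative weight:
  x=4 (Midtown, w=30) cum 30
  x=4 (Eastvale, w=110) cum 140
  x=7 (Southcross, w=110) cum 250  ← median
  x=14 (Northgate, w=70) cum 320
  x=20 (Westmoor, w=30) cum 350
⇒ x* = 7
y-coordinate, sorted with cumulative weight:
  y=0 (Southcross, w=110) cum 110
  y=4 (Northgate, w=70) cum 180  ← median
  y=4 (Westmoor, w=30) cum 210
  y=13 (Eastvale, w=110) cum 320
  y=19 (Midtown, w=30) cum 350
⇒ y* = 4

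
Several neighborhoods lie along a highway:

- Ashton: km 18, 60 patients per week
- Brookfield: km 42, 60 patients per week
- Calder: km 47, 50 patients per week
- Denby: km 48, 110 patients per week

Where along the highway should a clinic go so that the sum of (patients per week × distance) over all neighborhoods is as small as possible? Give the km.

For a sum of weighted absolute distances on a line, the optimum is the weighted median (not the mean). Total weight W = 280; half-weight = 140.
Sort by position and accumulate weight:
  km 18 (Ashton, w=60) → cum 60
  km 42 (Brookfield, w=60) → cum 120
  km 47 (Calder, w=50) → cum 170  ≥ 140 → median here
  km 48 (Denby, w=110) → cum 280
Optimal location: km 47.

x = 47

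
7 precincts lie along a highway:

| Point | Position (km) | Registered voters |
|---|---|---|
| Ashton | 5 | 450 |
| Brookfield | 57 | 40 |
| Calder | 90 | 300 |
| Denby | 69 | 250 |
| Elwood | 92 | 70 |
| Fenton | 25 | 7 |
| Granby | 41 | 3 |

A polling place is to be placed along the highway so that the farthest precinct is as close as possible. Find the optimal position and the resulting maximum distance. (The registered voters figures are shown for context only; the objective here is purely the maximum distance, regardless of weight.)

location 48.5, max distance 43.5

The 1-center on a line is the midpoint of the two extreme points: leftmost at 5, rightmost at 92.
Optimal location = (5 + 92)/2 = 48.5; maximum distance = (92 − 5)/2 = 43.5.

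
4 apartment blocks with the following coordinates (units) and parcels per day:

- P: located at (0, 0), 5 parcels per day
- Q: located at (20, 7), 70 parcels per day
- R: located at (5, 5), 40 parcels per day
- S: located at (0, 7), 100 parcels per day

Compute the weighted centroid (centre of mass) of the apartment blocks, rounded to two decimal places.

(7.44, 6.47)

The minimiser of Σwᵢ‖p−pᵢ‖² is the weighted centroid p* = (Σwᵢpᵢ)/(Σwᵢ).
Σwᵢ = 215.
Σwᵢxᵢ = 5·0 + 70·20 + 40·5 + 100·0 = 1600.
Σwᵢyᵢ = 5·0 + 70·7 + 40·5 + 100·7 = 1390.
x* = 1600/215 = 7.44, y* = 1390/215 = 6.47.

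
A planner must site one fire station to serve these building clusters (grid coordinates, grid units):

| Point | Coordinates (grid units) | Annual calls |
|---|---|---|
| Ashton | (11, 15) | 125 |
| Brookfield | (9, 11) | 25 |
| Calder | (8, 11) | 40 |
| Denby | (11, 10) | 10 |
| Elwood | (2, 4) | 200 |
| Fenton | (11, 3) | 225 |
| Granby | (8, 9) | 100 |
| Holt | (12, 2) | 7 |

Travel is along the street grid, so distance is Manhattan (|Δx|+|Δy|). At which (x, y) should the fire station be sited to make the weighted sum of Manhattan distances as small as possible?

(11, 4)

Manhattan distance separates: Σwᵢ(|x−xᵢ|+|y−yᵢ|) = Σwᵢ|x−xᵢ| + Σwᵢ|y−yᵢ|, so x and y are optimised independently as 1-D weighted medians.
Total weight W = 732; half = 366.
x-coordinate, sorted with cumulative weight:
  x=2 (Elwood, w=200) cum 200
  x=8 (Calder, w=40) cum 240
  x=8 (Granby, w=100) cum 340
  x=9 (Brookfield, w=25) cum 365
  x=11 (Ashton, w=125) cum 490  ← median
  x=11 (Denby, w=10) cum 500
  x=11 (Fenton, w=225) cum 725
  x=12 (Holt, w=7) cum 732
⇒ x* = 11
y-coordinate, sorted with cumulative weight:
  y=2 (Holt, w=7) cum 7
  y=3 (Fenton, w=225) cum 232
  y=4 (Elwood, w=200) cum 432  ← median
  y=9 (Granby, w=100) cum 532
  y=10 (Denby, w=10) cum 542
  y=11 (Brookfield, w=25) cum 567
  y=11 (Calder, w=40) cum 607
  y=15 (Ashton, w=125) cum 732
⇒ y* = 4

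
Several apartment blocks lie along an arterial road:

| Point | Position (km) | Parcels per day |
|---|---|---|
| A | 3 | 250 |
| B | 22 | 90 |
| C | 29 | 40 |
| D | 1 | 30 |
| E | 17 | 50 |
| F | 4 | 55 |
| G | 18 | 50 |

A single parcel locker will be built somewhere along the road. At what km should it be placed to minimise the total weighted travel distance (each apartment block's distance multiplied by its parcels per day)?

For a sum of weighted absolute distances on a line, the optimum is the weighted median (not the mean). Total weight W = 565; half-weight = 282.5.
Sort by position and accumulate weight:
  km 1 (D, w=30) → cum 30
  km 3 (A, w=250) → cum 280
  km 4 (F, w=55) → cum 335  ≥ 282.5 → median here
  km 17 (E, w=50) → cum 385
  km 18 (G, w=50) → cum 435
  km 22 (B, w=90) → cum 525
  km 29 (C, w=40) → cum 565
Optimal location: km 4.

x = 4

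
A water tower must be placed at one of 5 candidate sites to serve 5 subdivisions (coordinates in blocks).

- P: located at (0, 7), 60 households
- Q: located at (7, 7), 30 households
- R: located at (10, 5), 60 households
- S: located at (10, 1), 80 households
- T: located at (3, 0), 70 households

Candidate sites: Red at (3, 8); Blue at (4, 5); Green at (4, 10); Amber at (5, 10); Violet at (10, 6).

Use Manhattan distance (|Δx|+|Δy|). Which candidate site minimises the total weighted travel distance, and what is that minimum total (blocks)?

Total weighted distance at each candidate:
  Red (3, 8): total = 2670
  Blue (4, 5): total = 2090
  Green (4, 10): total = 3230
  Amber (5, 10): total = 3190
  Violet (10, 6): total = 2150
Minimum is at Blue with total 2090 blocks.

Blue, total 2090 blocks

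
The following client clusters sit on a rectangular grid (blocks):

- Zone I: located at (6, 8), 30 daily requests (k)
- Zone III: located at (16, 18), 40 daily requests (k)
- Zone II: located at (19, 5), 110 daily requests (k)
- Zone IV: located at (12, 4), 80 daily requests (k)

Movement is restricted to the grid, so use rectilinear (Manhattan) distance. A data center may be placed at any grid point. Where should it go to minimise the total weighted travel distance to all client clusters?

(16, 5)

Manhattan distance separates: Σwᵢ(|x−xᵢ|+|y−yᵢ|) = Σwᵢ|x−xᵢ| + Σwᵢ|y−yᵢ|, so x and y are optimised independently as 1-D weighted medians.
Total weight W = 260; half = 130.
x-coordinate, sorted with cumulative weight:
  x=6 (Zone I, w=30) cum 30
  x=12 (Zone IV, w=80) cum 110
  x=16 (Zone III, w=40) cum 150  ← median
  x=19 (Zone II, w=110) cum 260
⇒ x* = 16
y-coordinate, sorted with cumulative weight:
  y=4 (Zone IV, w=80) cum 80
  y=5 (Zone II, w=110) cum 190  ← median
  y=8 (Zone I, w=30) cum 220
  y=18 (Zone III, w=40) cum 260
⇒ y* = 5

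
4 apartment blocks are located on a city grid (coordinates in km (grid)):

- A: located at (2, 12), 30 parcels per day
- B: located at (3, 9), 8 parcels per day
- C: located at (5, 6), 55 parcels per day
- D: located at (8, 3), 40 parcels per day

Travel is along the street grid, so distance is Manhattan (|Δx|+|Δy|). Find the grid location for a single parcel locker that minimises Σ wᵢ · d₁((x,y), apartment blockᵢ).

(5, 6)

Manhattan distance separates: Σwᵢ(|x−xᵢ|+|y−yᵢ|) = Σwᵢ|x−xᵢ| + Σwᵢ|y−yᵢ|, so x and y are optimised independently as 1-D weighted medians.
Total weight W = 133; half = 66.5.
x-coordinate, sorted with cumulative weight:
  x=2 (A, w=30) cum 30
  x=3 (B, w=8) cum 38
  x=5 (C, w=55) cum 93  ← median
  x=8 (D, w=40) cum 133
⇒ x* = 5
y-coordinate, sorted with cumulative weight:
  y=3 (D, w=40) cum 40
  y=6 (C, w=55) cum 95  ← median
  y=9 (B, w=8) cum 103
  y=12 (A, w=30) cum 133
⇒ y* = 6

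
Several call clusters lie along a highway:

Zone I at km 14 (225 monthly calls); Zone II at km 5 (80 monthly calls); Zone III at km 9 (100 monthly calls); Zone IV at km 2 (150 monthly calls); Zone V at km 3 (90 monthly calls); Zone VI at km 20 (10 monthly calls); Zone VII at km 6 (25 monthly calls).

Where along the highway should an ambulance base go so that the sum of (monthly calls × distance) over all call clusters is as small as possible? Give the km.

x = 6

For a sum of weighted absolute distances on a line, the optimum is the weighted median (not the mean). Total weight W = 680; half-weight = 340.
Sort by position and accumulate weight:
  km 2 (Zone IV, w=150) → cum 150
  km 3 (Zone V, w=90) → cum 240
  km 5 (Zone II, w=80) → cum 320
  km 6 (Zone VII, w=25) → cum 345  ≥ 340 → median here
  km 9 (Zone III, w=100) → cum 445
  km 14 (Zone I, w=225) → cum 670
  km 20 (Zone VI, w=10) → cum 680
Optimal location: km 6.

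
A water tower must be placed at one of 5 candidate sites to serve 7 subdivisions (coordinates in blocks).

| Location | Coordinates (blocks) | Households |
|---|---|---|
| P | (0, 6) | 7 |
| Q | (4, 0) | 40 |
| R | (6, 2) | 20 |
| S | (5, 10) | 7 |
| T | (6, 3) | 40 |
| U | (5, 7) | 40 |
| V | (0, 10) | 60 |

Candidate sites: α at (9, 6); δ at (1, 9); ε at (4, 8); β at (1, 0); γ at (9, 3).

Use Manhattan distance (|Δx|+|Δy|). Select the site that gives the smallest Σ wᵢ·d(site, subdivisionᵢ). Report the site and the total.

ε, total 1263 blocks

Total weighted distance at each candidate:
  α (9, 6): total = 1919
  δ (1, 9): total = 1583
  ε (4, 8): total = 1263
  β (1, 0): total = 1827
  γ (9, 3): total = 1961
Minimum is at ε with total 1263 blocks.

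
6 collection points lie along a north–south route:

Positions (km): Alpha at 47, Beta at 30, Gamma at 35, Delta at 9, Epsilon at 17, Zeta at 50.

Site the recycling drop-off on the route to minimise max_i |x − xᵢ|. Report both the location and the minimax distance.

The 1-center on a line is the midpoint of the two extreme points: leftmost at 9, rightmost at 50.
Optimal location = (9 + 50)/2 = 29.5; maximum distance = (50 − 9)/2 = 20.5.

location 29.5, max distance 20.5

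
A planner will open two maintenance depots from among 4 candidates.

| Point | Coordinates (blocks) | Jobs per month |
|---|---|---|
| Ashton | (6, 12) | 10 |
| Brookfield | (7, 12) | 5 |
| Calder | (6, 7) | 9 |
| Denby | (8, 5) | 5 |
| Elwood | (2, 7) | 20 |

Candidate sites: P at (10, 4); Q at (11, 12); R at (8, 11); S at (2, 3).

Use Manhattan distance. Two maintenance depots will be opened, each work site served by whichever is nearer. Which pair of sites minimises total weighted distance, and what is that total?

Evaluate every pair (each demand assigned to the nearer of the two):
  {R, S}: total = 204
  {Q, S}: total = 262
  {P, R}: total = 309
  {Q, R}: total = 324
  {P, S}: total = 333
  {P, Q}: total = 368
Best pair: {R, S} with total 204.

{R, S}, total 204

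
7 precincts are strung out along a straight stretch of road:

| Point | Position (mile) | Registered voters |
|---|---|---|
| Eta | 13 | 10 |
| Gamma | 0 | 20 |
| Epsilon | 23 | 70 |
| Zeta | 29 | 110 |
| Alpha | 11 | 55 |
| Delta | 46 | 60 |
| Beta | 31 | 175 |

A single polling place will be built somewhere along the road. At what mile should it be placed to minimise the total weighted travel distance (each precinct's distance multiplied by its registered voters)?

For a sum of weighted absolute distances on a line, the optimum is the weighted median (not the mean). Total weight W = 500; half-weight = 250.
Sort by position and accumulate weight:
  mile 0 (Gamma, w=20) → cum 20
  mile 11 (Alpha, w=55) → cum 75
  mile 13 (Eta, w=10) → cum 85
  mile 23 (Epsilon, w=70) → cum 155
  mile 29 (Zeta, w=110) → cum 265  ≥ 250 → median here
  mile 31 (Beta, w=175) → cum 440
  mile 46 (Delta, w=60) → cum 500
Optimal location: mile 29.

x = 29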